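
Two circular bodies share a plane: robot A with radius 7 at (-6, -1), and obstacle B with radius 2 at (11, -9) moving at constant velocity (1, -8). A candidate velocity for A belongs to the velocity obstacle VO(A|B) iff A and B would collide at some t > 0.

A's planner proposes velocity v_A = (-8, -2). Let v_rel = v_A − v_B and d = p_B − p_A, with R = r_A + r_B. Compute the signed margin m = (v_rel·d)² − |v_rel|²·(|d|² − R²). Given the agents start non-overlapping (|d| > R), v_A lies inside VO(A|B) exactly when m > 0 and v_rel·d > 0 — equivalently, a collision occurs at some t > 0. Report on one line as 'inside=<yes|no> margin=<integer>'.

d = (17, -8),  |d|² = 353;  R = 7+2 = 9,  c = 353−9² = 272
v_rel = (-9, 6),  |v_rel|² = 117;  v_rel·d = (-9)·(17) + (6)·(-8) = -201
117·t² + 402·t + 272 = 0  ⇒  m = (-201)² − 117·272 = 8577
m = 8577 > 0,  v_rel·d = -201 < 0  ⇒  outside

inside=no margin=8577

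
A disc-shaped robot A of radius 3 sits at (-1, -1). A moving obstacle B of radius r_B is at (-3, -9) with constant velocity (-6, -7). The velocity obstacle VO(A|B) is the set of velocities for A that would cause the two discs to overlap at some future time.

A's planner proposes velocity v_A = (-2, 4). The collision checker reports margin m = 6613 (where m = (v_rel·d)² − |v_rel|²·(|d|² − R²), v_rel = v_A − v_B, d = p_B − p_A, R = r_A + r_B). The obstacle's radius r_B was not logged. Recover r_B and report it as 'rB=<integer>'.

m = 6613
d = (-2, -8);  v_rel = (4, 11),  |v_rel|² = 137
v_rel×d = (4)·(-8) − (11)·(-2) = -10
since m = R²·137 − (-10)²:  R² = (100 + 6613) / 137 = 49
R = √49 = 7  ⇒  r_B = 7 − 3 = 4

rB=4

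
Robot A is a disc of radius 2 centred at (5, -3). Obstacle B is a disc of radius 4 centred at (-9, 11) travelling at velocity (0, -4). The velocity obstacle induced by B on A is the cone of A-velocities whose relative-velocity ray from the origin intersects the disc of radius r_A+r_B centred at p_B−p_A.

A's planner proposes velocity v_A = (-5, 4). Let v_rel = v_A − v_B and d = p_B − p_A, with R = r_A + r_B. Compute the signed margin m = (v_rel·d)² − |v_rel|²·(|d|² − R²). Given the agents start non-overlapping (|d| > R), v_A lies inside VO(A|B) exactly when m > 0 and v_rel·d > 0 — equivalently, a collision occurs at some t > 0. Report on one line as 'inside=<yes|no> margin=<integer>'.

d = (-14, 14),  |d|² = 392;  R = 2+4 = 6,  c = 392−6² = 356
v_rel = (-5, 8),  |v_rel|² = 89;  v_rel·d = (-5)·(-14) + (8)·(14) = 182
89·t² − 364·t + 356 = 0  ⇒  m = 182² − 89·356 = 1440
m = 1440 > 0,  v_rel·d = 182 > 0  ⇒  inside

inside=yes margin=1440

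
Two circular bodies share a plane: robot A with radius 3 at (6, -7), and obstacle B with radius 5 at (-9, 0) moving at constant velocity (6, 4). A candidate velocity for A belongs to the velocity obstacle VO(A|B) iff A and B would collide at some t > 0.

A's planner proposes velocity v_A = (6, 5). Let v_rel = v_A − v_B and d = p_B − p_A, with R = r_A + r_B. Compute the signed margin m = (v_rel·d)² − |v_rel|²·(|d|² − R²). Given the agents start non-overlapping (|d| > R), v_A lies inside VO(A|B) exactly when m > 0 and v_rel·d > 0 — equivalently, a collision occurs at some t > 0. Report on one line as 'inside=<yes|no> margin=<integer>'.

d = (-15, 7),  |d|² = 274;  R = 3+5 = 8,  c = 274−8² = 210
v_rel = (0, 1),  |v_rel|² = 1;  v_rel·d = (0)·(-15) + (1)·(7) = 7
1·t² − 14·t + 210 = 0  ⇒  m = 7² − 1·210 = -161
m = -161 < 0,  v_rel·d = 7 > 0  ⇒  outside

inside=no margin=-161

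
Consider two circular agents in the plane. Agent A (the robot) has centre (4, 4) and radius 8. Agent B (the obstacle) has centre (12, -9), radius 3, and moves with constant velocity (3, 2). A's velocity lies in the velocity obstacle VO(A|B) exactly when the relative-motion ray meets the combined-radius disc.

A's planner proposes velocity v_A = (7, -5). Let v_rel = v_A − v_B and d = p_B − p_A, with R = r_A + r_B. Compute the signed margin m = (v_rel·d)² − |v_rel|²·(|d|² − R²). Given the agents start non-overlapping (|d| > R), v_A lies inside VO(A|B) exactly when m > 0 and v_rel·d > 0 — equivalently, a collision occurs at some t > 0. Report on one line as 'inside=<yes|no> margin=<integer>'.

d = (8, -13),  |d|² = 233;  R = 8+3 = 11,  c = 233−11² = 112
v_rel = (4, -7),  |v_rel|² = 65;  v_rel·d = (4)·(8) + (-7)·(-13) = 123
65·t² − 246·t + 112 = 0  ⇒  m = 123² − 65·112 = 7849
m = 7849 > 0,  v_rel·d = 123 > 0  ⇒  inside

inside=yes margin=7849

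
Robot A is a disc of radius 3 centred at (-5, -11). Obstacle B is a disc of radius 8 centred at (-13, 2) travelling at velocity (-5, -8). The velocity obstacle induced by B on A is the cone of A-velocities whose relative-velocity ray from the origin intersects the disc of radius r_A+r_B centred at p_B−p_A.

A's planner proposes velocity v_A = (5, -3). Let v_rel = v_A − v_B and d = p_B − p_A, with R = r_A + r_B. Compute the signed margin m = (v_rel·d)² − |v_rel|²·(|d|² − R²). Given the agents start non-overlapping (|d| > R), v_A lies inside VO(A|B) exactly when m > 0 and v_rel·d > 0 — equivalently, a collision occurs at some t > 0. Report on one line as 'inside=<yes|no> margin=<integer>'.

d = (-8, 13),  |d|² = 233;  R = 3+8 = 11,  c = 233−11² = 112
v_rel = (10, 5),  |v_rel|² = 125;  v_rel·d = (10)·(-8) + (5)·(13) = -15
125·t² + 30·t + 112 = 0  ⇒  m = (-15)² − 125·112 = -13775
m = -13775 < 0,  v_rel·d = -15 < 0  ⇒  outside

inside=no margin=-13775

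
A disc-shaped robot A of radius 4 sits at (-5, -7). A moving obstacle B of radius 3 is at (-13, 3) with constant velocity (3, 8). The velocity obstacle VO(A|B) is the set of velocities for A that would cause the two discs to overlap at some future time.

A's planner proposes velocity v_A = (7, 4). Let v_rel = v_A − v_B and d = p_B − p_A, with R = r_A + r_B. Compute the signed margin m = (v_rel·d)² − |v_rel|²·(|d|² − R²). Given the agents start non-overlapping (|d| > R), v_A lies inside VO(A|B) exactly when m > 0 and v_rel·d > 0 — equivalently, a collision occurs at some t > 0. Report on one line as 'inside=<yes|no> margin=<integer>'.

d = (-8, 10),  |d|² = 164;  R = 4+3 = 7,  c = 164−7² = 115
v_rel = (4, -4),  |v_rel|² = 32;  v_rel·d = (4)·(-8) + (-4)·(10) = -72
32·t² + 144·t + 115 = 0  ⇒  m = (-72)² − 32·115 = 1504
m = 1504 > 0,  v_rel·d = -72 < 0  ⇒  outside

inside=no margin=1504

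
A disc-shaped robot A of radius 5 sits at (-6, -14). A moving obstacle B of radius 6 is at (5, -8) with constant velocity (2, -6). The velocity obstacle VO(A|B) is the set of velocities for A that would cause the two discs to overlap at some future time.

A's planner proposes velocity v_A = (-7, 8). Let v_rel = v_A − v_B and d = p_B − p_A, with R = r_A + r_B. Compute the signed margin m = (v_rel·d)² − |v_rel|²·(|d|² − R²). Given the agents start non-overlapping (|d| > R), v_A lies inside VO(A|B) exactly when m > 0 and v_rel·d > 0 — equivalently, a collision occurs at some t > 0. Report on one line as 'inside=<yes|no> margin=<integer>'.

d = (11, 6),  |d|² = 157;  R = 5+6 = 11,  c = 157−11² = 36
v_rel = (-9, 14),  |v_rel|² = 277;  v_rel·d = (-9)·(11) + (14)·(6) = -15
277·t² + 30·t + 36 = 0  ⇒  m = (-15)² − 277·36 = -9747
m = -9747 < 0,  v_rel·d = -15 < 0  ⇒  outside

inside=no margin=-9747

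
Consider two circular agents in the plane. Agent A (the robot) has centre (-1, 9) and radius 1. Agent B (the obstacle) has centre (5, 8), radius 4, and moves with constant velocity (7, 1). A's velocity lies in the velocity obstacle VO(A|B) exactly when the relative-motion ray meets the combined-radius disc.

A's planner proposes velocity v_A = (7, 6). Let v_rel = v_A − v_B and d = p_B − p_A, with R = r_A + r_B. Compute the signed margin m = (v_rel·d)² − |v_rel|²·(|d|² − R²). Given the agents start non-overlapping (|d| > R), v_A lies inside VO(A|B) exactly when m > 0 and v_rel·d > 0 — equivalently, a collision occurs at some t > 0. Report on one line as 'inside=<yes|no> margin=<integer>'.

d = (6, -1),  |d|² = 37;  R = 1+4 = 5,  c = 37−5² = 12
v_rel = (0, 5),  |v_rel|² = 25;  v_rel·d = (0)·(6) + (5)·(-1) = -5
25·t² + 10·t + 12 = 0  ⇒  m = (-5)² − 25·12 = -275
m = -275 < 0,  v_rel·d = -5 < 0  ⇒  outside

inside=no margin=-275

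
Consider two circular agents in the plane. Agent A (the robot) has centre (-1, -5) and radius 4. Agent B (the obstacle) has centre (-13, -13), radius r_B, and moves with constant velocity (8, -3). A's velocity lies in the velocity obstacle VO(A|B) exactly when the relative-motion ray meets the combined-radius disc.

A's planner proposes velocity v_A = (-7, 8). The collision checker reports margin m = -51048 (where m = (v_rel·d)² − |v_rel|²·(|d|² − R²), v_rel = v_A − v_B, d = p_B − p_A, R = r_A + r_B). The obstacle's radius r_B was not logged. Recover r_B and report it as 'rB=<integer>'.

m = -51048
d = (-12, -8);  v_rel = (-15, 11),  |v_rel|² = 346
v_rel×d = (-15)·(-8) − (11)·(-12) = 252
since m = R²·346 − 252²:  R² = (63504 + -51048) / 346 = 36
R = √36 = 6  ⇒  r_B = 6 − 4 = 2

rB=2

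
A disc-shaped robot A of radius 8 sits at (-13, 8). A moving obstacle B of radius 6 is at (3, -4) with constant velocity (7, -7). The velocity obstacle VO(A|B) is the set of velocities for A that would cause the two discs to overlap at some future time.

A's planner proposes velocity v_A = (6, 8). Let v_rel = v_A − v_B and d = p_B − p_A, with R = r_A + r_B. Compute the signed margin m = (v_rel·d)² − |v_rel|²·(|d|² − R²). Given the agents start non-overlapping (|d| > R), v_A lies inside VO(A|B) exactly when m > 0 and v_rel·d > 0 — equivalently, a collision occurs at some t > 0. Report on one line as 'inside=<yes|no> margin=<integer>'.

d = (16, -12),  |d|² = 400;  R = 8+6 = 14,  c = 400−14² = 204
v_rel = (-1, 15),  |v_rel|² = 226;  v_rel·d = (-1)·(16) + (15)·(-12) = -196
226·t² + 392·t + 204 = 0  ⇒  m = (-196)² − 226·204 = -7688
m = -7688 < 0,  v_rel·d = -196 < 0  ⇒  outside

inside=no margin=-7688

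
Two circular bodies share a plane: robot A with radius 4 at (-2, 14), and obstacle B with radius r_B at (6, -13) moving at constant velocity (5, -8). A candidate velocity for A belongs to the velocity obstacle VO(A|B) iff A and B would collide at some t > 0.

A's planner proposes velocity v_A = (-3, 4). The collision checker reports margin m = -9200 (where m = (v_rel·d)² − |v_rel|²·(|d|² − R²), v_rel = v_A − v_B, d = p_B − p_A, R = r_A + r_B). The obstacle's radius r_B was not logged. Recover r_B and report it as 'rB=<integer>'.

m = -9200
d = (8, -27);  v_rel = (-8, 12),  |v_rel|² = 208
v_rel×d = (-8)·(-27) − (12)·(8) = 120
since m = R²·208 − 120²:  R² = (14400 + -9200) / 208 = 25
R = √25 = 5  ⇒  r_B = 5 − 4 = 1

rB=1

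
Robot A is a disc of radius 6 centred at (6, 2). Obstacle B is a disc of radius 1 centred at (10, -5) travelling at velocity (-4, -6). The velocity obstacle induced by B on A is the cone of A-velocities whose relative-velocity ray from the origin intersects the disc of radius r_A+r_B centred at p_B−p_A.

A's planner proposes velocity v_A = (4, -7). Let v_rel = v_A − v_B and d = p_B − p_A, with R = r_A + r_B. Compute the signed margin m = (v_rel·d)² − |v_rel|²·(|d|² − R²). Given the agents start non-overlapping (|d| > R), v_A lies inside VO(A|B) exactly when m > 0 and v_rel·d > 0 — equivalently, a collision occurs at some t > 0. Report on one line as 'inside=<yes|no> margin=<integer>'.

d = (4, -7),  |d|² = 65;  R = 6+1 = 7,  c = 65−7² = 16
v_rel = (8, -1),  |v_rel|² = 65;  v_rel·d = (8)·(4) + (-1)·(-7) = 39
65·t² − 78·t + 16 = 0  ⇒  m = 39² − 65·16 = 481
m = 481 > 0,  v_rel·d = 39 > 0  ⇒  inside

inside=yes margin=481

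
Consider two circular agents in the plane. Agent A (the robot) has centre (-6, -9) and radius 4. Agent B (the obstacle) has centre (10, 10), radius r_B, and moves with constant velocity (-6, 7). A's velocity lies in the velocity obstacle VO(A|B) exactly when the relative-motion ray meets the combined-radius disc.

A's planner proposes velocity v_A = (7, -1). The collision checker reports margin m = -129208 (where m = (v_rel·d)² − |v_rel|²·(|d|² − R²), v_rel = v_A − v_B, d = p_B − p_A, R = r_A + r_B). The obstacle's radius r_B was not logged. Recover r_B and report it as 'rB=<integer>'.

m = -129208
d = (16, 19);  v_rel = (13, -8),  |v_rel|² = 233
v_rel×d = (13)·(19) − (-8)·(16) = 375
since m = R²·233 − 375²:  R² = (140625 + -129208) / 233 = 49
R = √49 = 7  ⇒  r_B = 7 − 4 = 3

rB=3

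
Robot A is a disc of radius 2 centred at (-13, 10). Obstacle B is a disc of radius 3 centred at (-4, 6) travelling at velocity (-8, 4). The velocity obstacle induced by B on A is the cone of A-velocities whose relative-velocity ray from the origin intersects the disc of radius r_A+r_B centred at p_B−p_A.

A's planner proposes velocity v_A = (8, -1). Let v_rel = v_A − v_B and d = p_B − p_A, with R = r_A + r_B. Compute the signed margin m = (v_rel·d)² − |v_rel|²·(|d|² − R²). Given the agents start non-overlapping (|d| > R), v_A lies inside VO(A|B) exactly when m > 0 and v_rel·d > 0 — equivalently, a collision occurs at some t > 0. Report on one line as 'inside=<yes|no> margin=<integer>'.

d = (9, -4),  |d|² = 97;  R = 2+3 = 5,  c = 97−5² = 72
v_rel = (16, -5),  |v_rel|² = 281;  v_rel·d = (16)·(9) + (-5)·(-4) = 164
281·t² − 328·t + 72 = 0  ⇒  m = 164² − 281·72 = 6664
m = 6664 > 0,  v_rel·d = 164 > 0  ⇒  inside

inside=yes margin=6664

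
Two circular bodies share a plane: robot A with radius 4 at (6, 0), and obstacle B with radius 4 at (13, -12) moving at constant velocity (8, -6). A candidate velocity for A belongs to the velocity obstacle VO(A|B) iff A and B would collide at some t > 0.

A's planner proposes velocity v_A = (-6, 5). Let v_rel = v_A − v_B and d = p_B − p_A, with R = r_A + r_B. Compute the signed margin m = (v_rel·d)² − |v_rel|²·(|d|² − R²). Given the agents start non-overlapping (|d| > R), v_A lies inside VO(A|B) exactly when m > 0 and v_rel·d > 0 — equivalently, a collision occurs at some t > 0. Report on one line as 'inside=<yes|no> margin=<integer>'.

d = (7, -12),  |d|² = 193;  R = 4+4 = 8,  c = 193−8² = 129
v_rel = (-14, 11),  |v_rel|² = 317;  v_rel·d = (-14)·(7) + (11)·(-12) = -230
317·t² + 460·t + 129 = 0  ⇒  m = (-230)² − 317·129 = 12007
m = 12007 > 0,  v_rel·d = -230 < 0  ⇒  outside

inside=no margin=12007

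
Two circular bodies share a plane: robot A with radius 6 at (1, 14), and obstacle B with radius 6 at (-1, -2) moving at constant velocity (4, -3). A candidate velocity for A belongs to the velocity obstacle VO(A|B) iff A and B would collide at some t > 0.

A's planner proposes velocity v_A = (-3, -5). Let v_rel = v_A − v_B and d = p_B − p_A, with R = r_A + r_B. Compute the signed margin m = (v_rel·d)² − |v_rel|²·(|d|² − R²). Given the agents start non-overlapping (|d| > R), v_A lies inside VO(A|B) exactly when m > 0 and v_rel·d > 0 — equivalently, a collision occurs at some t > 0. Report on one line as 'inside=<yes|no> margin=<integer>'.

d = (-2, -16),  |d|² = 260;  R = 6+6 = 12,  c = 260−12² = 116
v_rel = (-7, -2),  |v_rel|² = 53;  v_rel·d = (-7)·(-2) + (-2)·(-16) = 46
53·t² − 92·t + 116 = 0  ⇒  m = 46² − 53·116 = -4032
m = -4032 < 0,  v_rel·d = 46 > 0  ⇒  outside

inside=no margin=-4032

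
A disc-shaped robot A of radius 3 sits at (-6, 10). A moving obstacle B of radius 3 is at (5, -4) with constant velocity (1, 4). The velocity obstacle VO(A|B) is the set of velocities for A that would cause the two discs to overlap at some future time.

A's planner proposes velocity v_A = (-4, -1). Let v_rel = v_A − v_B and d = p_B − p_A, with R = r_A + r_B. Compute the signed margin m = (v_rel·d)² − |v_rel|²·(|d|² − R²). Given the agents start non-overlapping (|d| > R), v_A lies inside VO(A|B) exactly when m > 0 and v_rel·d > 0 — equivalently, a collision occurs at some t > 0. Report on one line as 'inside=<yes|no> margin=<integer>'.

d = (11, -14),  |d|² = 317;  R = 3+3 = 6,  c = 317−6² = 281
v_rel = (-5, -5),  |v_rel|² = 50;  v_rel·d = (-5)·(11) + (-5)·(-14) = 15
50·t² − 30·t + 281 = 0  ⇒  m = 15² − 50·281 = -13825
m = -13825 < 0,  v_rel·d = 15 > 0  ⇒  outside

inside=no margin=-13825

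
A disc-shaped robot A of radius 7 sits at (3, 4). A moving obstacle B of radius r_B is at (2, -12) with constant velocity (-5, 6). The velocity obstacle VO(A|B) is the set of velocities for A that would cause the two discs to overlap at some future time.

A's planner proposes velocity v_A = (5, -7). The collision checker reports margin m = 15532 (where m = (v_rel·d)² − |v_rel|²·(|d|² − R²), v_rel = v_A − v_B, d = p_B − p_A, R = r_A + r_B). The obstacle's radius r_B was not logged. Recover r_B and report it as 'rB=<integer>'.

m = 15532
d = (-1, -16);  v_rel = (10, -13),  |v_rel|² = 269
v_rel×d = (10)·(-16) − (-13)·(-1) = -173
since m = R²·269 − (-173)²:  R² = (29929 + 15532) / 269 = 169
R = √169 = 13  ⇒  r_B = 13 − 7 = 6

rB=6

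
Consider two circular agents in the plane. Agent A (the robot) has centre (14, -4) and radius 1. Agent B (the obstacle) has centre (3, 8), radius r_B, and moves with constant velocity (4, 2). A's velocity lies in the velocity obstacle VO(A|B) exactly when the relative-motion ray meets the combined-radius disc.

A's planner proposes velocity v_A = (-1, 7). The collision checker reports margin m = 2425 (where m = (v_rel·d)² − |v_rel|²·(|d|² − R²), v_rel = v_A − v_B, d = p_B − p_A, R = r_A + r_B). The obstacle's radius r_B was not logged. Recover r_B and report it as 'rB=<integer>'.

m = 2425
d = (-11, 12);  v_rel = (-5, 5),  |v_rel|² = 50
v_rel×d = (-5)·(12) − (5)·(-11) = -5
since m = R²·50 − (-5)²:  R² = (25 + 2425) / 50 = 49
R = √49 = 7  ⇒  r_B = 7 − 1 = 6

rB=6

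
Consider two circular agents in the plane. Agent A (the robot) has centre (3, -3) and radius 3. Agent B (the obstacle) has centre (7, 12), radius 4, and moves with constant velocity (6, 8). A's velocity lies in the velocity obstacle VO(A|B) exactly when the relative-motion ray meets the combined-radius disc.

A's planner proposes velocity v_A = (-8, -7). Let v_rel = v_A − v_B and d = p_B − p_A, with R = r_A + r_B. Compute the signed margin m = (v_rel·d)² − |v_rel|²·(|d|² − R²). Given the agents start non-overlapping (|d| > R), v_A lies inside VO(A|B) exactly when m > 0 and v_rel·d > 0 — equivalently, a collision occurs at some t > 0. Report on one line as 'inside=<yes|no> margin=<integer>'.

d = (4, 15),  |d|² = 241;  R = 3+4 = 7,  c = 241−7² = 192
v_rel = (-14, -15),  |v_rel|² = 421;  v_rel·d = (-14)·(4) + (-15)·(15) = -281
421·t² + 562·t + 192 = 0  ⇒  m = (-281)² − 421·192 = -1871
m = -1871 < 0,  v_rel·d = -281 < 0  ⇒  outside

inside=no margin=-1871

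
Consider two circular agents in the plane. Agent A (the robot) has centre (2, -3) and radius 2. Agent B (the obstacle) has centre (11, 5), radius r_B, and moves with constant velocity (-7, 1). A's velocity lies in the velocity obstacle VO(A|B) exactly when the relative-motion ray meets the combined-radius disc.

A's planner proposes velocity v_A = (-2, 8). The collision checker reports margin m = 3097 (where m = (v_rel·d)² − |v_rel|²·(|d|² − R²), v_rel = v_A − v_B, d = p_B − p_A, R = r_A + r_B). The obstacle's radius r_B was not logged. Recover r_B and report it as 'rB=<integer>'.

m = 3097
d = (9, 8);  v_rel = (5, 7),  |v_rel|² = 74
v_rel×d = (5)·(8) − (7)·(9) = -23
since m = R²·74 − (-23)²:  R² = (529 + 3097) / 74 = 49
R = √49 = 7  ⇒  r_B = 7 − 2 = 5

rB=5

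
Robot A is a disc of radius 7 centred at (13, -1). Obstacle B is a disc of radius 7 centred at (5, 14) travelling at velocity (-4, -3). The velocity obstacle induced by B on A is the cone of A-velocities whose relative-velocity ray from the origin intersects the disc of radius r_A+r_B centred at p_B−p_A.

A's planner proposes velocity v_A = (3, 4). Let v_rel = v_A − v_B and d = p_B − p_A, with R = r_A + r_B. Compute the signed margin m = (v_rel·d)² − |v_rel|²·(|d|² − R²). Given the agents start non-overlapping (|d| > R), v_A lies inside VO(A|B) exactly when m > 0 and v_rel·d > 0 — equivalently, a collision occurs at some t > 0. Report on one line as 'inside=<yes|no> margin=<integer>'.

d = (-8, 15),  |d|² = 289;  R = 7+7 = 14,  c = 289−14² = 93
v_rel = (7, 7),  |v_rel|² = 98;  v_rel·d = (7)·(-8) + (7)·(15) = 49
98·t² − 98·t + 93 = 0  ⇒  m = 49² − 98·93 = -6713
m = -6713 < 0,  v_rel·d = 49 > 0  ⇒  outside

inside=no margin=-6713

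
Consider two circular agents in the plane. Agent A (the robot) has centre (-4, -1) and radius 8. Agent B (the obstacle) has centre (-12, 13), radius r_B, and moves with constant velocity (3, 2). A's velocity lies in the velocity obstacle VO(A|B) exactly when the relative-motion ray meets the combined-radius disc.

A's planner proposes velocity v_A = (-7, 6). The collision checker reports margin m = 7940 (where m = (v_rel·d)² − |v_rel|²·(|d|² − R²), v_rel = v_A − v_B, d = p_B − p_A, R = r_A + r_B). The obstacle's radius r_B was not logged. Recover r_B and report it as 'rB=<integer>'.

m = 7940
d = (-8, 14);  v_rel = (-10, 4),  |v_rel|² = 116
v_rel×d = (-10)·(14) − (4)·(-8) = -108
since m = R²·116 − (-108)²:  R² = (11664 + 7940) / 116 = 169
R = √169 = 13  ⇒  r_B = 13 − 8 = 5

rB=5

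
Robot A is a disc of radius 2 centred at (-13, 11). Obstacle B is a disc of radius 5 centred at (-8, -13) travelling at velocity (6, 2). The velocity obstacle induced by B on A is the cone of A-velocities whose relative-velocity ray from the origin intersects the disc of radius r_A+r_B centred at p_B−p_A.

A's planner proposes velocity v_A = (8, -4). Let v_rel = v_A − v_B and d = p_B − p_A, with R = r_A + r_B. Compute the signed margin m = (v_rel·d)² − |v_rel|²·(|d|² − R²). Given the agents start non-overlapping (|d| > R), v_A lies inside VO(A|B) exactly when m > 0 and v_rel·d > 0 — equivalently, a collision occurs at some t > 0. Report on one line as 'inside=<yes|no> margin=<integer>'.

d = (5, -24),  |d|² = 601;  R = 2+5 = 7,  c = 601−7² = 552
v_rel = (2, -6),  |v_rel|² = 40;  v_rel·d = (2)·(5) + (-6)·(-24) = 154
40·t² − 308·t + 552 = 0  ⇒  m = 154² − 40·552 = 1636
m = 1636 > 0,  v_rel·d = 154 > 0  ⇒  inside

inside=yes margin=1636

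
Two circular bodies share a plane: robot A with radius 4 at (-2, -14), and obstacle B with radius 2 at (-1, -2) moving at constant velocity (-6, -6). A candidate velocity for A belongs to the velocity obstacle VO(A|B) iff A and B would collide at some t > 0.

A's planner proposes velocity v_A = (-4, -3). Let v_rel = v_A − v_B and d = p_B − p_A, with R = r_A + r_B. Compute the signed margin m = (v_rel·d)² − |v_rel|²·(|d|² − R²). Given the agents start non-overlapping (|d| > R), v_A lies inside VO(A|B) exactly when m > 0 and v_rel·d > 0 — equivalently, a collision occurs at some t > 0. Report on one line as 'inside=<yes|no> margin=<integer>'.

d = (1, 12),  |d|² = 145;  R = 4+2 = 6,  c = 145−6² = 109
v_rel = (2, 3),  |v_rel|² = 13;  v_rel·d = (2)·(1) + (3)·(12) = 38
13·t² − 76·t + 109 = 0  ⇒  m = 38² − 13·109 = 27
m = 27 > 0,  v_rel·d = 38 > 0  ⇒  inside

inside=yes margin=27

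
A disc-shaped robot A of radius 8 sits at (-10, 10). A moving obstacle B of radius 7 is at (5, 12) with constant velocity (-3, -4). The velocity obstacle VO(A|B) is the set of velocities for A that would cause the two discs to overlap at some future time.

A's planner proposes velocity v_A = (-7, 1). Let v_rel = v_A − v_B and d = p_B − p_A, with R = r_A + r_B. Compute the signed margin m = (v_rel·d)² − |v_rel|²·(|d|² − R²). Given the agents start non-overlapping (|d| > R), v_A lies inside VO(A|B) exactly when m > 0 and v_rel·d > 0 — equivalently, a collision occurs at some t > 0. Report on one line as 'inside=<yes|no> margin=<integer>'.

d = (15, 2),  |d|² = 229;  R = 8+7 = 15,  c = 229−15² = 4
v_rel = (-4, 5),  |v_rel|² = 41;  v_rel·d = (-4)·(15) + (5)·(2) = -50
41·t² + 100·t + 4 = 0  ⇒  m = (-50)² − 41·4 = 2336
m = 2336 > 0,  v_rel·d = -50 < 0  ⇒  outside

inside=no margin=2336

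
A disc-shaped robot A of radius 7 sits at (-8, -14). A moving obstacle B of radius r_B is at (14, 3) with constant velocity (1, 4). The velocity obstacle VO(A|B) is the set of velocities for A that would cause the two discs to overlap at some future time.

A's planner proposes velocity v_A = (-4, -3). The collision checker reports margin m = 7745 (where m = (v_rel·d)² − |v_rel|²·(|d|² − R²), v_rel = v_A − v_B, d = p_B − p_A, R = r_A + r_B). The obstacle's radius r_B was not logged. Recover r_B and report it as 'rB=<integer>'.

m = 7745
d = (22, 17);  v_rel = (-5, -7),  |v_rel|² = 74
v_rel×d = (-5)·(17) − (-7)·(22) = 69
since m = R²·74 − 69²:  R² = (4761 + 7745) / 74 = 169
R = √169 = 13  ⇒  r_B = 13 − 7 = 6

rB=6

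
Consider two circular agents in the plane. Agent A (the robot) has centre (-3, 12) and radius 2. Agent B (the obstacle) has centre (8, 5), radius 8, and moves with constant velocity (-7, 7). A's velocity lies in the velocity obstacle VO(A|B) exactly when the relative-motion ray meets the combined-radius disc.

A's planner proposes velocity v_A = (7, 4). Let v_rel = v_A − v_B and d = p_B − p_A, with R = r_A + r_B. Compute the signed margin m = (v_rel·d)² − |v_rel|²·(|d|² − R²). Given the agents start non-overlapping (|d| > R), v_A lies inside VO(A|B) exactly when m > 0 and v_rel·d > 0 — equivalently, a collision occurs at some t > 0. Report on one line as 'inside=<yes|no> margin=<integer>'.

d = (11, -7),  |d|² = 170;  R = 2+8 = 10,  c = 170−10² = 70
v_rel = (14, -3),  |v_rel|² = 205;  v_rel·d = (14)·(11) + (-3)·(-7) = 175
205·t² − 350·t + 70 = 0  ⇒  m = 175² − 205·70 = 16275
m = 16275 > 0,  v_rel·d = 175 > 0  ⇒  inside

inside=yes margin=16275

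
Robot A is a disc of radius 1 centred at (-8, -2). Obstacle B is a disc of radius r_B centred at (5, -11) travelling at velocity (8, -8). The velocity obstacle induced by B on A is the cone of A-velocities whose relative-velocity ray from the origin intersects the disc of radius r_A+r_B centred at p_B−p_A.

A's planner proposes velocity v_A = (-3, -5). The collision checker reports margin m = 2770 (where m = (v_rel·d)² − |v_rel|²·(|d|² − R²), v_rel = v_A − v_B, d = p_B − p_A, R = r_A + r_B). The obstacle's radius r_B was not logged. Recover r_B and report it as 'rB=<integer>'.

m = 2770
d = (13, -9);  v_rel = (-11, 3),  |v_rel|² = 130
v_rel×d = (-11)·(-9) − (3)·(13) = 60
since m = R²·130 − 60²:  R² = (3600 + 2770) / 130 = 49
R = √49 = 7  ⇒  r_B = 7 − 1 = 6

rB=6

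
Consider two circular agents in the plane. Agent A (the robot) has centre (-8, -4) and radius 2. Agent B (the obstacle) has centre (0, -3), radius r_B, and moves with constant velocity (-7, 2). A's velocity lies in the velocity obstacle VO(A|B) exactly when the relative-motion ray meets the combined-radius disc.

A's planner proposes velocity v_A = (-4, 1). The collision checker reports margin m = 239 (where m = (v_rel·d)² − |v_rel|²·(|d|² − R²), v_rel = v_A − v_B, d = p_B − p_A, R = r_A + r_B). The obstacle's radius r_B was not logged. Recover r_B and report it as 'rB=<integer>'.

m = 239
d = (8, 1);  v_rel = (3, -1),  |v_rel|² = 10
v_rel×d = (3)·(1) − (-1)·(8) = 11
since m = R²·10 − 11²:  R² = (121 + 239) / 10 = 36
R = √36 = 6  ⇒  r_B = 6 − 2 = 4

rB=4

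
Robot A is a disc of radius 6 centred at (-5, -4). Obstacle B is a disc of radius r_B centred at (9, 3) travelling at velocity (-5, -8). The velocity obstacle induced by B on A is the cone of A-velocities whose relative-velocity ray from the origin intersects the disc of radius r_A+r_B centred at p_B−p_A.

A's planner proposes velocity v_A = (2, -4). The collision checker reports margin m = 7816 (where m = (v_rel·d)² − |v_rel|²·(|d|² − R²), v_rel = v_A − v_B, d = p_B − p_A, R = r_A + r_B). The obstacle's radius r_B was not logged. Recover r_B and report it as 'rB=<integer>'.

m = 7816
d = (14, 7);  v_rel = (7, 4),  |v_rel|² = 65
v_rel×d = (7)·(7) − (4)·(14) = -7
since m = R²·65 − (-7)²:  R² = (49 + 7816) / 65 = 121
R = √121 = 11  ⇒  r_B = 11 − 6 = 5

rB=5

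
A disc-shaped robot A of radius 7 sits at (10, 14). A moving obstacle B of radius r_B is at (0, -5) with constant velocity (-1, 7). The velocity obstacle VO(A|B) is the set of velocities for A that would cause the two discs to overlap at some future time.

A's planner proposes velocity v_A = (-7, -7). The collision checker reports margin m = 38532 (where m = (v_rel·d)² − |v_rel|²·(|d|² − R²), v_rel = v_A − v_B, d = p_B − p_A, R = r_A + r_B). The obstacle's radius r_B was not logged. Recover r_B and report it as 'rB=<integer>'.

m = 38532
d = (-10, -19);  v_rel = (-6, -14),  |v_rel|² = 232
v_rel×d = (-6)·(-19) − (-14)·(-10) = -26
since m = R²·232 − (-26)²:  R² = (676 + 38532) / 232 = 169
R = √169 = 13  ⇒  r_B = 13 − 7 = 6

rB=6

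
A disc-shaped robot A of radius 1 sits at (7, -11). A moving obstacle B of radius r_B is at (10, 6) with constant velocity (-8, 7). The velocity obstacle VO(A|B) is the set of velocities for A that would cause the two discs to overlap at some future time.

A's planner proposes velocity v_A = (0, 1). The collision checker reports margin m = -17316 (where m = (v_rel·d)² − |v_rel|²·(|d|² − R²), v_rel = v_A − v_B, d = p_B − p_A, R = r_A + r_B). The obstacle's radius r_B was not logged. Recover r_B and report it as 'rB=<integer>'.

m = -17316
d = (3, 17);  v_rel = (8, -6),  |v_rel|² = 100
v_rel×d = (8)·(17) − (-6)·(3) = 154
since m = R²·100 − 154²:  R² = (23716 + -17316) / 100 = 64
R = √64 = 8  ⇒  r_B = 8 − 1 = 7

rB=7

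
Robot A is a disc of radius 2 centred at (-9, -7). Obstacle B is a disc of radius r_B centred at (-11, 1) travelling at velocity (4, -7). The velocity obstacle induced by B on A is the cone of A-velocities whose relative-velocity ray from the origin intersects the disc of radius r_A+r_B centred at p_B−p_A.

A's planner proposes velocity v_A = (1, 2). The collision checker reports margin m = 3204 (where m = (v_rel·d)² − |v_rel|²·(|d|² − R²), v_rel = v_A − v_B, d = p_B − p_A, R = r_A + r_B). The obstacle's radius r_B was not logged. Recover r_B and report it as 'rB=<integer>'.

m = 3204
d = (-2, 8);  v_rel = (-3, 9),  |v_rel|² = 90
v_rel×d = (-3)·(8) − (9)·(-2) = -6
since m = R²·90 − (-6)²:  R² = (36 + 3204) / 90 = 36
R = √36 = 6  ⇒  r_B = 6 − 2 = 4

rB=4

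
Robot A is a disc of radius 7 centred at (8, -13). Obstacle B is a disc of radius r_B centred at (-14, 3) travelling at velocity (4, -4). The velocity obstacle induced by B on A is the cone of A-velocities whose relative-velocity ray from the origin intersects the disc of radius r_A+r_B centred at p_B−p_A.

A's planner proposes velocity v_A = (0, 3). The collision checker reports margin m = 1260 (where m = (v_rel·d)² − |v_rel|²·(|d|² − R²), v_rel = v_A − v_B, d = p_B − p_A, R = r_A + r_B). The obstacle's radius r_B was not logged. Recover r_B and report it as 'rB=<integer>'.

m = 1260
d = (-22, 16);  v_rel = (-4, 7),  |v_rel|² = 65
v_rel×d = (-4)·(16) − (7)·(-22) = 90
since m = R²·65 − 90²:  R² = (8100 + 1260) / 65 = 144
R = √144 = 12  ⇒  r_B = 12 − 7 = 5

rB=5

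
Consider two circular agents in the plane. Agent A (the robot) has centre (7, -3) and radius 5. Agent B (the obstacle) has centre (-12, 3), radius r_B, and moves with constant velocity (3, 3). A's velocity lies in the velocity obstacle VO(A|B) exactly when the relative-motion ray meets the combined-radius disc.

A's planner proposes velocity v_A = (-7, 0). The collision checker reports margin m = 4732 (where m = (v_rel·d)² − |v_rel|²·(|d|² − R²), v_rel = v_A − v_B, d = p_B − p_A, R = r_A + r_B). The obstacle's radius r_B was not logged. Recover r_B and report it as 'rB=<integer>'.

m = 4732
d = (-19, 6);  v_rel = (-10, -3),  |v_rel|² = 109
v_rel×d = (-10)·(6) − (-3)·(-19) = -117
since m = R²·109 − (-117)²:  R² = (13689 + 4732) / 109 = 169
R = √169 = 13  ⇒  r_B = 13 − 5 = 8

rB=8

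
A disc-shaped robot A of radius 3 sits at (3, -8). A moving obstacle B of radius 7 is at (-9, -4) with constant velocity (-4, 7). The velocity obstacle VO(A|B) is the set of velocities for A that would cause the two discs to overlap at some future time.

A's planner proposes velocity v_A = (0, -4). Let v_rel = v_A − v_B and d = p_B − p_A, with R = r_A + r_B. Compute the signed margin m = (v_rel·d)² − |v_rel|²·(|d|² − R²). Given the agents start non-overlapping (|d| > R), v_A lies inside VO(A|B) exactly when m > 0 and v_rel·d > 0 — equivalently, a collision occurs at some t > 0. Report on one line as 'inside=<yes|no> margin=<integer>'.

d = (-12, 4),  |d|² = 160;  R = 3+7 = 10,  c = 160−10² = 60
v_rel = (4, -11),  |v_rel|² = 137;  v_rel·d = (4)·(-12) + (-11)·(4) = -92
137·t² + 184·t + 60 = 0  ⇒  m = (-92)² − 137·60 = 244
m = 244 > 0,  v_rel·d = -92 < 0  ⇒  outside

inside=no margin=244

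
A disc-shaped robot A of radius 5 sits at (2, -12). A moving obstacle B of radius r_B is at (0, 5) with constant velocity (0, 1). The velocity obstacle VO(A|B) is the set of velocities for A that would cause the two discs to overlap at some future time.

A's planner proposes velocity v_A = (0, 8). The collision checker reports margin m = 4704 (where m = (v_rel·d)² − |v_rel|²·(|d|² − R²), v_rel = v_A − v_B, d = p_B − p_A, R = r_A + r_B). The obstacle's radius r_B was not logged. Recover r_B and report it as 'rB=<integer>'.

m = 4704
d = (-2, 17);  v_rel = (0, 7),  |v_rel|² = 49
v_rel×d = (0)·(17) − (7)·(-2) = 14
since m = R²·49 − 14²:  R² = (196 + 4704) / 49 = 100
R = √100 = 10  ⇒  r_B = 10 − 5 = 5

rB=5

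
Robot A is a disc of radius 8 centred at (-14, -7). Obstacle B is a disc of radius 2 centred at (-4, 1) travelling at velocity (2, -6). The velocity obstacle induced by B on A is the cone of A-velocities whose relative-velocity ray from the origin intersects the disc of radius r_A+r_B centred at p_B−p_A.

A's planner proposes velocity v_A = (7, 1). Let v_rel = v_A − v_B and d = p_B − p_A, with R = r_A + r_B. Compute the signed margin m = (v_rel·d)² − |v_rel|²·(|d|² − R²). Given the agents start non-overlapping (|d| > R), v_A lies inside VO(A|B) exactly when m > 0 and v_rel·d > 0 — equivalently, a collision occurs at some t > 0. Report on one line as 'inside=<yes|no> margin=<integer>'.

d = (10, 8),  |d|² = 164;  R = 8+2 = 10,  c = 164−10² = 64
v_rel = (5, 7),  |v_rel|² = 74;  v_rel·d = (5)·(10) + (7)·(8) = 106
74·t² − 212·t + 64 = 0  ⇒  m = 106² − 74·64 = 6500
m = 6500 > 0,  v_rel·d = 106 > 0  ⇒  inside

inside=yes margin=6500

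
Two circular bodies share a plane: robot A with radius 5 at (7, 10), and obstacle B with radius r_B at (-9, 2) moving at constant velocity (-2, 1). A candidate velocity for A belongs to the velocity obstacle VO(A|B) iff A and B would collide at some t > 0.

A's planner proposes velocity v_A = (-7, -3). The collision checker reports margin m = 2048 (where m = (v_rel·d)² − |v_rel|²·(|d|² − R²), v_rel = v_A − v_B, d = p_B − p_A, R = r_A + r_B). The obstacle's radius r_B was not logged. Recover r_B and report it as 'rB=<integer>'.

m = 2048
d = (-16, -8);  v_rel = (-5, -4),  |v_rel|² = 41
v_rel×d = (-5)·(-8) − (-4)·(-16) = -24
since m = R²·41 − (-24)²:  R² = (576 + 2048) / 41 = 64
R = √64 = 8  ⇒  r_B = 8 − 5 = 3

rB=3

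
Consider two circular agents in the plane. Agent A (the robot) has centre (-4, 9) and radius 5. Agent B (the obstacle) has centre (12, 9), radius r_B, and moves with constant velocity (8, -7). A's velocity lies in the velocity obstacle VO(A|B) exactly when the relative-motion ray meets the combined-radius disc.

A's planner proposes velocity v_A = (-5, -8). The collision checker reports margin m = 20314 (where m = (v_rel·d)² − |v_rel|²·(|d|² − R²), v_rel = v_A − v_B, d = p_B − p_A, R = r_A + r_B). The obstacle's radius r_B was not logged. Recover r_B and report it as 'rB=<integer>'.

m = 20314
d = (16, 0);  v_rel = (-13, -1),  |v_rel|² = 170
v_rel×d = (-13)·(0) − (-1)·(16) = 16
since m = R²·170 − 16²:  R² = (256 + 20314) / 170 = 121
R = √121 = 11  ⇒  r_B = 11 − 5 = 6

rB=6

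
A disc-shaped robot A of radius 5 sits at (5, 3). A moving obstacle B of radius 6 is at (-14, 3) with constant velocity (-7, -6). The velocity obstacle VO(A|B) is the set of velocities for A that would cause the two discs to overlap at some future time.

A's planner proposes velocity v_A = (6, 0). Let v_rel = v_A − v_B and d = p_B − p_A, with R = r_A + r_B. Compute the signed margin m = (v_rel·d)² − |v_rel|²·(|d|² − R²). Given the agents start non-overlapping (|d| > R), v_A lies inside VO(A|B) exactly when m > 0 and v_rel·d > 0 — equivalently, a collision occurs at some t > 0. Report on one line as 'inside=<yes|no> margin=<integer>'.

d = (-19, 0),  |d|² = 361;  R = 5+6 = 11,  c = 361−11² = 240
v_rel = (13, 6),  |v_rel|² = 205;  v_rel·d = (13)·(-19) + (6)·(0) = -247
205·t² + 494·t + 240 = 0  ⇒  m = (-247)² − 205·240 = 11809
m = 11809 > 0,  v_rel·d = -247 < 0  ⇒  outside

inside=no margin=11809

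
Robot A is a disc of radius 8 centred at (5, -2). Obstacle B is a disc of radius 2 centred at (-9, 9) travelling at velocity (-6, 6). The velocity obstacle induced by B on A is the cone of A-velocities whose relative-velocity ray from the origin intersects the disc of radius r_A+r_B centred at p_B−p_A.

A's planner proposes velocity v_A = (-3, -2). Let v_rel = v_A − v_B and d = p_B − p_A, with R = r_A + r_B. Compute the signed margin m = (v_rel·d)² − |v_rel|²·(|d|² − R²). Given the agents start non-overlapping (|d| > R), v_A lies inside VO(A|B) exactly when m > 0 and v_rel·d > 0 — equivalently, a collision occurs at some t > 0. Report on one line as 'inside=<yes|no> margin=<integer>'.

d = (-14, 11),  |d|² = 317;  R = 8+2 = 10,  c = 317−10² = 217
v_rel = (3, -8),  |v_rel|² = 73;  v_rel·d = (3)·(-14) + (-8)·(11) = -130
73·t² + 260·t + 217 = 0  ⇒  m = (-130)² − 73·217 = 1059
m = 1059 > 0,  v_rel·d = -130 < 0  ⇒  outside

inside=no margin=1059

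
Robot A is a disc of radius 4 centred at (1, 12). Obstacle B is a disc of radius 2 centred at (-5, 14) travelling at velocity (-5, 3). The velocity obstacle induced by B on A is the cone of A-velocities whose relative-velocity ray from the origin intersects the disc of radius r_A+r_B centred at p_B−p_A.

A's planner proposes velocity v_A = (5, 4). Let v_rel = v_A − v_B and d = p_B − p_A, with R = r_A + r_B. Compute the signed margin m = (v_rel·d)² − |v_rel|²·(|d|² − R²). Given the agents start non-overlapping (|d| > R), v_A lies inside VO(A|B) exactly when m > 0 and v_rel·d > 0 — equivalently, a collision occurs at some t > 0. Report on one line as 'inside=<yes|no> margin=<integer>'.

d = (-6, 2),  |d|² = 40;  R = 4+2 = 6,  c = 40−6² = 4
v_rel = (10, 1),  |v_rel|² = 101;  v_rel·d = (10)·(-6) + (1)·(2) = -58
101·t² + 116·t + 4 = 0  ⇒  m = (-58)² − 101·4 = 2960
m = 2960 > 0,  v_rel·d = -58 < 0  ⇒  outside

inside=no margin=2960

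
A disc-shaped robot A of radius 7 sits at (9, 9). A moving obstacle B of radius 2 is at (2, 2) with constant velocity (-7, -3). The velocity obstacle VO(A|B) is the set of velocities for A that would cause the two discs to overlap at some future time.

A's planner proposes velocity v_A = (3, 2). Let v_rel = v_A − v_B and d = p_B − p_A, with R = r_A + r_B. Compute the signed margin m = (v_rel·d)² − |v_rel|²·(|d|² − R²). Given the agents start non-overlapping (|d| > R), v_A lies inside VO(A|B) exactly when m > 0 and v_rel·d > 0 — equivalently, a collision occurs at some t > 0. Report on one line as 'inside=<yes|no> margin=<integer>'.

d = (-7, -7),  |d|² = 98;  R = 7+2 = 9,  c = 98−9² = 17
v_rel = (10, 5),  |v_rel|² = 125;  v_rel·d = (10)·(-7) + (5)·(-7) = -105
125·t² + 210·t + 17 = 0  ⇒  m = (-105)² − 125·17 = 8900
m = 8900 > 0,  v_rel·d = -105 < 0  ⇒  outside

inside=no margin=8900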